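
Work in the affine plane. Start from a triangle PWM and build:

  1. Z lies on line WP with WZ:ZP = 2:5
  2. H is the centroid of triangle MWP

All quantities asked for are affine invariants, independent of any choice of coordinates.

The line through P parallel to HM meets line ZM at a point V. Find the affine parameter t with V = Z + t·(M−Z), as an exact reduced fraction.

Work in coordinates with P = (0, 0), W = (1, 0), M = (0, 1).
1. Z lies on line WP with WZ:ZP = 2:5 ⇒ Z = (5/7, 0)
2. H is the centroid of triangle MWP ⇒ H = (1/3, 1/3)
through P parallel to HM: direction (-1/3, 2/3); meets ZM at V = (-5/3, 10/3)
V = Z + t·(M−Z) with t = 10/3

t = 10/3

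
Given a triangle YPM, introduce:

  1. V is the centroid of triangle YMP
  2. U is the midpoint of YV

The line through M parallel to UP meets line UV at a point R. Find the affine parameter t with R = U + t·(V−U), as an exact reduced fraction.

Assign Y = (0, 0), P = (1, 0), M = (0, 1) — the answer is frame-independent, so this choice is without loss of generality.
1. V is the centroid of triangle YMP ⇒ V = (1/3, 1/3)
2. U is the midpoint of YV ⇒ U = (1/6, 1/6)
through M parallel to UP: direction (5/6, -1/6); meets UV at R = (5/6, 5/6)
R = U + t·(V−U) with t = 4

t = 4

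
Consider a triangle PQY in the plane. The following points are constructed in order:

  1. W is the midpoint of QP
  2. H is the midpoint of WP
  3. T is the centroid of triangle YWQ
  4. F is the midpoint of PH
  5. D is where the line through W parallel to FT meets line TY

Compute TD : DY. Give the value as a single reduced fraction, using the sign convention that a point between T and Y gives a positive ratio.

TD:DY = -3/13

Set P = (0, 0), Q = (1, 0), Y = (0, 1); any affine frame gives the same invariant.
1. W is the midpoint of QP ⇒ W = (1/2, 0)
2. H is the midpoint of WP ⇒ H = (1/4, 0)
3. T is the centroid of triangle YWQ ⇒ T = (1/2, 1/3)
4. F is the midpoint of PH ⇒ F = (1/8, 0)
5. D is where the line through W parallel to FT meets line TY ⇒ D = (13/20, 2/15)
D = T + t·(Y−T) with t = -3/10, so TD:DY = t:(1−t) = -3/10:13/10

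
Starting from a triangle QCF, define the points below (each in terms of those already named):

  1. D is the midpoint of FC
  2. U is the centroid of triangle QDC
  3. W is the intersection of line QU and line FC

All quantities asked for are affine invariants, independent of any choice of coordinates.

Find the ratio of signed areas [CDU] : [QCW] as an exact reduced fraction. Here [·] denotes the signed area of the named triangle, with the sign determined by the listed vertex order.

Assign Q = (0, 0), C = (1, 0), F = (0, 1) — the answer is frame-independent, so this choice is without loss of generality.
1. D is the midpoint of FC ⇒ D = (1/2, 1/2)
2. U is the centroid of triangle QDC ⇒ U = (1/2, 1/6)
3. W is the intersection of line QU and line FC ⇒ W = (3/4, 1/4)
2·[CDU] = 1/6, 2·[QCW] = 1/4
[CDU]:[QCW] = 1/6:1/4 = 2/3

[CDU]:[QCW] = 2/3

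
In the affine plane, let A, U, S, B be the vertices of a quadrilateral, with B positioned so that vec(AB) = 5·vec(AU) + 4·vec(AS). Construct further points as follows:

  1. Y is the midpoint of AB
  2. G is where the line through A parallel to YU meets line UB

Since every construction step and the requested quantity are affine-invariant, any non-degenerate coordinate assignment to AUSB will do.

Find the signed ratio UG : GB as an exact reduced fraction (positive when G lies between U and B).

UG:GB = -1/2

Assign A = (0, 0), U = (1, 0), S = (0, 1), B = (5, 4) — the answer is frame-independent, so this choice is without loss of generality.
1. Y is the midpoint of AB ⇒ Y = (5/2, 2)
2. G is where the line through A parallel to YU meets line UB ⇒ G = (-3, -4)
G = U + t·(B−U) with t = -1, so UG:GB = t:(1−t) = -1:2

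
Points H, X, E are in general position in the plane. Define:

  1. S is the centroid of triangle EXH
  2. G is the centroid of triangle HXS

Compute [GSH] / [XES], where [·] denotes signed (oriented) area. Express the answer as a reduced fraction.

[GSH]:[XES] = 1/3

Assign H = (0, 0), X = (1, 0), E = (0, 1) — the answer is frame-independent, so this choice is without loss of generality.
1. S is the centroid of triangle EXH ⇒ S = (1/3, 1/3)
2. G is the centroid of triangle HXS ⇒ G = (4/9, 1/9)
2·[GSH] = 1/9, 2·[XES] = 1/3
[GSH]:[XES] = 1/9:1/3 = 1/3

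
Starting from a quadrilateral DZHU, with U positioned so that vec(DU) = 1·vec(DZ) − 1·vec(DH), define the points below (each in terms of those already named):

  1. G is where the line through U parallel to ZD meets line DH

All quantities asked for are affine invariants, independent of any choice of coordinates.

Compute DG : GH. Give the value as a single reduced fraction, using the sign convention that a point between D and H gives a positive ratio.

DG:GH = -1/2

Work in coordinates with D = (0, 0), Z = (1, 0), H = (0, 1), U = (1, -1).
1. G is where the line through U parallel to ZD meets line DH ⇒ G = (0, -1)
G = D + t·(H−D) with t = -1, so DG:GH = t:(1−t) = -1:2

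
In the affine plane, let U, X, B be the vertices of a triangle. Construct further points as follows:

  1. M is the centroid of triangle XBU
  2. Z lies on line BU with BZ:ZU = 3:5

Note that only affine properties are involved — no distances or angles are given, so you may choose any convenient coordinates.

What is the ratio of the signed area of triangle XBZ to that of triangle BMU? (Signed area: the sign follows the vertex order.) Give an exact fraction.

[XBZ]:[BMU] = -9/8

Work in coordinates with U = (0, 0), X = (1, 0), B = (0, 1).
1. M is the centroid of triangle XBU ⇒ M = (1/3, 1/3)
2. Z lies on line BU with BZ:ZU = 3:5 ⇒ Z = (0, 5/8)
2·[XBZ] = 3/8, 2·[BMU] = -1/3
[XBZ]:[BMU] = 3/8:-1/3 = -9/8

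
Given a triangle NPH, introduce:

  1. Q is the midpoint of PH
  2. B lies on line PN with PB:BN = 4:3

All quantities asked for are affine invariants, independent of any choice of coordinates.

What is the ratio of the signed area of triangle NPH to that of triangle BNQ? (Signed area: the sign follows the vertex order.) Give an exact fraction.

Work in coordinates with N = (0, 0), P = (1, 0), H = (0, 1).
1. Q is the midpoint of PH ⇒ Q = (1/2, 1/2)
2. B lies on line PN with PB:BN = 4:3 ⇒ B = (3/7, 0)
2·[NPH] = 1, 2·[BNQ] = -3/14
[NPH]:[BNQ] = 1:-3/14 = -14/3

[NPH]:[BNQ] = -14/3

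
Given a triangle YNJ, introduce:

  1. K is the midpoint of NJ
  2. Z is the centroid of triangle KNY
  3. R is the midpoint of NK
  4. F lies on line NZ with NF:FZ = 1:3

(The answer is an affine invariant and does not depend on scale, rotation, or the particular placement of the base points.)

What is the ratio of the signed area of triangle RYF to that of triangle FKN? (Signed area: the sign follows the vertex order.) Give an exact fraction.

Set Y = (0, 0), N = (1, 0), J = (0, 1); any affine frame gives the same invariant.
1. K is the midpoint of NJ ⇒ K = (1/2, 1/2)
2. Z is the centroid of triangle KNY ⇒ Z = (1/2, 1/6)
3. R is the midpoint of NK ⇒ R = (3/4, 1/4)
4. F lies on line NZ with NF:FZ = 1:3 ⇒ F = (7/8, 1/24)
2·[RYF] = 3/16, 2·[FKN] = -1/24
[RYF]:[FKN] = 3/16:-1/24 = -9/2

[RYF]:[FKN] = -9/2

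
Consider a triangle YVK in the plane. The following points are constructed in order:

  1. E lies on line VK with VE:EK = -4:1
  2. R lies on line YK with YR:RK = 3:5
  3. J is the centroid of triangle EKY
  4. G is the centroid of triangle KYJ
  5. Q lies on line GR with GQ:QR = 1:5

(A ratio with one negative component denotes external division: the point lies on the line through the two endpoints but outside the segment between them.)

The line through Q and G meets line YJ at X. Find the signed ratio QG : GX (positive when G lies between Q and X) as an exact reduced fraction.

QG:GX = 1/48

Set Y = (0, 0), V = (1, 0), K = (0, 1); any affine frame gives the same invariant.
1. E lies on line VK with VE:EK = -4:1 ⇒ E = (-1/3, 4/3)
2. R lies on line YK with YR:RK = 3:5 ⇒ R = (0, 3/8)
3. J is the centroid of triangle EKY ⇒ J = (-1/9, 7/9)
4. G is the centroid of triangle KYJ ⇒ G = (-1/27, 16/27)
5. Q lies on line GR with GQ:QR = 1:5 ⇒ Q = (-5/162, 721/1296)
line QG meets YJ at X = (-1/3, 7/3)
G = Q + t·(X−Q) with t = 1/49, so QG:GX = 1/49:48/49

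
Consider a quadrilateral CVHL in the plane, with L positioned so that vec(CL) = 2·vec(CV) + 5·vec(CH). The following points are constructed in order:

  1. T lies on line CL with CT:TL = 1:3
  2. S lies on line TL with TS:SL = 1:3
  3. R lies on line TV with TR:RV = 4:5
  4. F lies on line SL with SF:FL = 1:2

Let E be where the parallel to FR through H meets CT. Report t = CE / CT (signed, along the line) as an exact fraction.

Assign C = (0, 0), V = (1, 0), H = (0, 1), L = (2, 5) — the answer is frame-independent, so this choice is without loss of generality.
1. T lies on line CL with CT:TL = 1:3 ⇒ T = (1/2, 5/4)
2. S lies on line TL with TS:SL = 1:3 ⇒ S = (7/8, 35/16)
3. R lies on line TV with TR:RV = 4:5 ⇒ R = (13/18, 25/36)
4. F lies on line SL with SF:FL = 1:2 ⇒ F = (5/4, 25/8)
through H parallel to FR: direction (-19/36, -175/72); meets CT at E = (-19/40, -19/16)
E = C + t·(T−C) with t = -19/20

t = -19/20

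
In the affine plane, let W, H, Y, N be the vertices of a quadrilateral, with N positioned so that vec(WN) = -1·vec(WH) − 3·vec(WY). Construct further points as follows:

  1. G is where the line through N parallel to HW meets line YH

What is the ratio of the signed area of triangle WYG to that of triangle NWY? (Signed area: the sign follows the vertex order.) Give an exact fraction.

[WYG]:[NWY] = -4

Choose coordinates W = (0, 0), H = (1, 0), Y = (0, 1), N = (-1, -3).
1. G is where the line through N parallel to HW meets line YH ⇒ G = (4, -3)
2·[WYG] = -4, 2·[NWY] = 1
[WYG]:[NWY] = -4:1 = -4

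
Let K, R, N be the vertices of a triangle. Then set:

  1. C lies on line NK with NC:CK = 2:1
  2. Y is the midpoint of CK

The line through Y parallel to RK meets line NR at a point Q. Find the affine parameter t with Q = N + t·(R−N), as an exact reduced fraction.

Work in coordinates with K = (0, 0), R = (1, 0), N = (0, 1).
1. C lies on line NK with NC:CK = 2:1 ⇒ C = (0, 1/3)
2. Y is the midpoint of CK ⇒ Y = (0, 1/6)
through Y parallel to RK: direction (-1, 0); meets NR at Q = (5/6, 1/6)
Q = N + t·(R−N) with t = 5/6

t = 5/6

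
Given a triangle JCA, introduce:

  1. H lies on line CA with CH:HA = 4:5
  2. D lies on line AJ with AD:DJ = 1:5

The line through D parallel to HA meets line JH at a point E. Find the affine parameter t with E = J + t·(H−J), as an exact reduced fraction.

Work in coordinates with J = (0, 0), C = (1, 0), A = (0, 1).
1. H lies on line CA with CH:HA = 4:5 ⇒ H = (5/9, 4/9)
2. D lies on line AJ with AD:DJ = 1:5 ⇒ D = (0, 5/6)
through D parallel to HA: direction (-5/9, 5/9); meets JH at E = (25/54, 10/27)
E = J + t·(H−J) with t = 5/6

t = 5/6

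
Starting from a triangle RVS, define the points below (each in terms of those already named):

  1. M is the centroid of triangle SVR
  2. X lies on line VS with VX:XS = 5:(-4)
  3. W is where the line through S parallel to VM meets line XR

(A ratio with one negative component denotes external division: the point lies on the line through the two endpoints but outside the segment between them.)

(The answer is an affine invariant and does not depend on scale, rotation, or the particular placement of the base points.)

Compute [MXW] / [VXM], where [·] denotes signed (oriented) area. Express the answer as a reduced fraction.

[MXW]:[VXM] = 6/5

Set R = (0, 0), V = (1, 0), S = (0, 1); any affine frame gives the same invariant.
1. M is the centroid of triangle SVR ⇒ M = (1/3, 1/3)
2. X lies on line VS with VX:XS = 5:(-4) ⇒ X = (-4, 5)
3. W is where the line through S parallel to VM meets line XR ⇒ W = (-4/3, 5/3)
2·[MXW] = 2, 2·[VXM] = 5/3
[MXW]:[VXM] = 2:5/3 = 6/5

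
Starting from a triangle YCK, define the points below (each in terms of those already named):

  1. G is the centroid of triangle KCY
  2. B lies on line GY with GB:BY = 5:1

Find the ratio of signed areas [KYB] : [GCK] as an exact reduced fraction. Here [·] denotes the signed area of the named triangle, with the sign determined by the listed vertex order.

Assign Y = (0, 0), C = (1, 0), K = (0, 1) — the answer is frame-independent, so this choice is without loss of generality.
1. G is the centroid of triangle KCY ⇒ G = (1/3, 1/3)
2. B lies on line GY with GB:BY = 5:1 ⇒ B = (1/18, 1/18)
2·[KYB] = 1/18, 2·[GCK] = 1/3
[KYB]:[GCK] = 1/18:1/3 = 1/6

[KYB]:[GCK] = 1/6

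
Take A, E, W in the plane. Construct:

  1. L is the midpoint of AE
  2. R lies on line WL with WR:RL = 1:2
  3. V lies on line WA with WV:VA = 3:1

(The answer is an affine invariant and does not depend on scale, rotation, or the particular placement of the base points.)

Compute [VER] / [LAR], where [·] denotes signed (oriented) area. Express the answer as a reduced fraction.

[VER]:[LAR] = -11/8

Assign A = (0, 0), E = (1, 0), W = (0, 1) — the answer is frame-independent, so this choice is without loss of generality.
1. L is the midpoint of AE ⇒ L = (1/2, 0)
2. R lies on line WL with WR:RL = 1:2 ⇒ R = (1/6, 2/3)
3. V lies on line WA with WV:VA = 3:1 ⇒ V = (0, 1/4)
2·[VER] = 11/24, 2·[LAR] = -1/3
[VER]:[LAR] = 11/24:-1/3 = -11/8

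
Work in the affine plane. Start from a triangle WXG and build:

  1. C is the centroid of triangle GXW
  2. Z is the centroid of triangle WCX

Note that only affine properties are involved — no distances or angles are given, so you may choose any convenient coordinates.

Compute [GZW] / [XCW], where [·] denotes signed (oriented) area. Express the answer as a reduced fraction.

Set W = (0, 0), X = (1, 0), G = (0, 1); any affine frame gives the same invariant.
1. C is the centroid of triangle GXW ⇒ C = (1/3, 1/3)
2. Z is the centroid of triangle WCX ⇒ Z = (4/9, 1/9)
2·[GZW] = -4/9, 2·[XCW] = 1/3
[GZW]:[XCW] = -4/9:1/3 = -4/3

[GZW]:[XCW] = -4/3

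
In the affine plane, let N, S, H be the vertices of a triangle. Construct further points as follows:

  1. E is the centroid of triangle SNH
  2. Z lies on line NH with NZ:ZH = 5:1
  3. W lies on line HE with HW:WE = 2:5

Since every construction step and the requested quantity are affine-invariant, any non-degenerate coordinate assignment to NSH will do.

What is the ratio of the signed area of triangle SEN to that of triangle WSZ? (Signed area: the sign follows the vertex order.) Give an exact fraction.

[SEN]:[WSZ] = -6

Set N = (0, 0), S = (1, 0), H = (0, 1); any affine frame gives the same invariant.
1. E is the centroid of triangle SNH ⇒ E = (1/3, 1/3)
2. Z lies on line NH with NZ:ZH = 5:1 ⇒ Z = (0, 5/6)
3. W lies on line HE with HW:WE = 2:5 ⇒ W = (2/21, 17/21)
2·[SEN] = 1/3, 2·[WSZ] = -1/18
[SEN]:[WSZ] = 1/3:-1/18 = -6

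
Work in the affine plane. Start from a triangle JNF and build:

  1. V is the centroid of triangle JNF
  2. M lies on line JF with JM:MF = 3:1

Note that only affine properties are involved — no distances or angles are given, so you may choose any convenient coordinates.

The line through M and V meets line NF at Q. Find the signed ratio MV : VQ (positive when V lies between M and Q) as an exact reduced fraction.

MV:VQ = -1/4

Assign J = (0, 0), N = (1, 0), F = (0, 1) — the answer is frame-independent, so this choice is without loss of generality.
1. V is the centroid of triangle JNF ⇒ V = (1/3, 1/3)
2. M lies on line JF with JM:MF = 3:1 ⇒ M = (0, 3/4)
line MV meets NF at Q = (-1, 2)
V = M + t·(Q−M) with t = -1/3, so MV:VQ = -1/3:4/3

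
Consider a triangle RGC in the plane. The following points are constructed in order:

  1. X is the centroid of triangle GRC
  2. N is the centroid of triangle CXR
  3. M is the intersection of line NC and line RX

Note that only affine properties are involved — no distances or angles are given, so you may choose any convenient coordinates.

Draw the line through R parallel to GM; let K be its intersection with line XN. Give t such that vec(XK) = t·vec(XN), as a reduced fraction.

t = -6

Work in coordinates with R = (0, 0), G = (1, 0), C = (0, 1).
1. X is the centroid of triangle GRC ⇒ X = (1/3, 1/3)
2. N is the centroid of triangle CXR ⇒ N = (1/9, 4/9)
3. M is the intersection of line NC and line RX ⇒ M = (1/6, 1/6)
through R parallel to GM: direction (-5/6, 1/6); meets XN at K = (5/3, -1/3)
K = X + t·(N−X) with t = -6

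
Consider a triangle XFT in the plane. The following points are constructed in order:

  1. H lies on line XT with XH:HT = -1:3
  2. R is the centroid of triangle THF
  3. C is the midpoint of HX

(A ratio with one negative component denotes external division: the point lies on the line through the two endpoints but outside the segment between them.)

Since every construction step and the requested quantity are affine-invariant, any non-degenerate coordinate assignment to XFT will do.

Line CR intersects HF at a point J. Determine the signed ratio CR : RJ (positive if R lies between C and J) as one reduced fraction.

CR:RJ = -1/2

Choose coordinates X = (0, 0), F = (1, 0), T = (0, 1).
1. H lies on line XT with XH:HT = -1:3 ⇒ H = (0, -1/2)
2. R is the centroid of triangle THF ⇒ R = (1/3, 1/6)
3. C is the midpoint of HX ⇒ C = (0, -1/4)
line CR meets HF at J = (-1/3, -2/3)
R = C + t·(J−C) with t = -1, so CR:RJ = -1:2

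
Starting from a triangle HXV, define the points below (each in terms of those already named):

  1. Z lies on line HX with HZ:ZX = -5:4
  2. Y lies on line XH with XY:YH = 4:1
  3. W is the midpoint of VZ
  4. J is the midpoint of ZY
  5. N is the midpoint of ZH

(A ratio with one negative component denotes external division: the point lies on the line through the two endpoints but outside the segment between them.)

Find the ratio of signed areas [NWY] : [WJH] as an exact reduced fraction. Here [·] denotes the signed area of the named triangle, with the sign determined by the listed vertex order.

Choose coordinates H = (0, 0), X = (1, 0), V = (0, 1).
1. Z lies on line HX with HZ:ZX = -5:4 ⇒ Z = (5, 0)
2. Y lies on line XH with XY:YH = 4:1 ⇒ Y = (1/5, 0)
3. W is the midpoint of VZ ⇒ W = (5/2, 1/2)
4. J is the midpoint of ZY ⇒ J = (13/5, 0)
5. N is the midpoint of ZH ⇒ N = (5/2, 0)
2·[NWY] = 23/20, 2·[WJH] = -13/10
[NWY]:[WJH] = 23/20:-13/10 = -23/26

[NWY]:[WJH] = -23/26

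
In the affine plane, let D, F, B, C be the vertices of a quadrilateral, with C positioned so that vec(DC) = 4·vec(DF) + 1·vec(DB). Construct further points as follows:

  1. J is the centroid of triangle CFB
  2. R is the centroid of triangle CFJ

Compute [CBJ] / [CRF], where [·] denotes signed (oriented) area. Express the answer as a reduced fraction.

[CBJ]:[CRF] = 3

Set D = (0, 0), F = (1, 0), B = (0, 1), C = (4, 1); any affine frame gives the same invariant.
1. J is the centroid of triangle CFB ⇒ J = (5/3, 2/3)
2. R is the centroid of triangle CFJ ⇒ R = (20/9, 5/9)
2·[CBJ] = 4/3, 2·[CRF] = 4/9
[CBJ]:[CRF] = 4/3:4/9 = 3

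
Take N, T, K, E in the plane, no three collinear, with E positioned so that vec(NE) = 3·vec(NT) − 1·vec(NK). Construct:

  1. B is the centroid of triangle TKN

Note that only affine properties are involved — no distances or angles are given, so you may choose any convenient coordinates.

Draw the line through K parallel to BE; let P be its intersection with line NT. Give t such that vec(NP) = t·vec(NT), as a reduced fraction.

Choose coordinates N = (0, 0), T = (1, 0), K = (0, 1), E = (3, -1).
1. B is the centroid of triangle TKN ⇒ B = (1/3, 1/3)
through K parallel to BE: direction (8/3, -4/3); meets NT at P = (2, 0)
P = N + t·(T−N) with t = 2

t = 2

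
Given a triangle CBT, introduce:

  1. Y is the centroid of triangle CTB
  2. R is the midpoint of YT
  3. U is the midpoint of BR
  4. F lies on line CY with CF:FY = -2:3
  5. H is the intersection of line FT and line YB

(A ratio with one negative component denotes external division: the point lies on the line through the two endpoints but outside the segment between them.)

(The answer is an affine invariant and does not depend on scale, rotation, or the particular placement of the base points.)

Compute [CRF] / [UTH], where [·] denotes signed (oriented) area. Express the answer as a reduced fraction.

Assign C = (0, 0), B = (1, 0), T = (0, 1) — the answer is frame-independent, so this choice is without loss of generality.
1. Y is the centroid of triangle CTB ⇒ Y = (1/3, 1/3)
2. R is the midpoint of YT ⇒ R = (1/6, 2/3)
3. U is the midpoint of BR ⇒ U = (7/12, 1/3)
4. F lies on line CY with CF:FY = -2:3 ⇒ F = (-2/3, -2/3)
5. H is the intersection of line FT and line YB ⇒ H = (-1/6, 7/12)
2·[CRF] = 1/3, 2·[UTH] = 17/48
[CRF]:[UTH] = 1/3:17/48 = 16/17

[CRF]:[UTH] = 16/17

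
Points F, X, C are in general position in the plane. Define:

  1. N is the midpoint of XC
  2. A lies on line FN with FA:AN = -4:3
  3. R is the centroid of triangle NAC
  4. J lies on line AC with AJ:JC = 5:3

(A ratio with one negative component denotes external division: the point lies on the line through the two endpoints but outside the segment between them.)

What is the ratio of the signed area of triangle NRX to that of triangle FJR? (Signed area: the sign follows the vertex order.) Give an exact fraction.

[NRX]:[FJR] = 24/13

Assign F = (0, 0), X = (1, 0), C = (0, 1) — the answer is frame-independent, so this choice is without loss of generality.
1. N is the midpoint of XC ⇒ N = (1/2, 1/2)
2. A lies on line FN with FA:AN = -4:3 ⇒ A = (2, 2)
3. R is the centroid of triangle NAC ⇒ R = (5/6, 7/6)
4. J lies on line AC with AJ:JC = 5:3 ⇒ J = (3/4, 11/8)
2·[NRX] = -1/2, 2·[FJR] = -13/48
[NRX]:[FJR] = -1/2:-13/48 = 24/13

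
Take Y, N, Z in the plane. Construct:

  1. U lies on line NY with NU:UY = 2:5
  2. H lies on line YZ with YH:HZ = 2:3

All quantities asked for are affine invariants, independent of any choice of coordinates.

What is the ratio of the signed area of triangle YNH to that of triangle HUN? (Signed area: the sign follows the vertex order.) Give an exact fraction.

[YNH]:[HUN] = 7/2

Choose coordinates Y = (0, 0), N = (1, 0), Z = (0, 1).
1. U lies on line NY with NU:UY = 2:5 ⇒ U = (5/7, 0)
2. H lies on line YZ with YH:HZ = 2:3 ⇒ H = (0, 2/5)
2·[YNH] = 2/5, 2·[HUN] = 4/35
[YNH]:[HUN] = 2/5:4/35 = 7/2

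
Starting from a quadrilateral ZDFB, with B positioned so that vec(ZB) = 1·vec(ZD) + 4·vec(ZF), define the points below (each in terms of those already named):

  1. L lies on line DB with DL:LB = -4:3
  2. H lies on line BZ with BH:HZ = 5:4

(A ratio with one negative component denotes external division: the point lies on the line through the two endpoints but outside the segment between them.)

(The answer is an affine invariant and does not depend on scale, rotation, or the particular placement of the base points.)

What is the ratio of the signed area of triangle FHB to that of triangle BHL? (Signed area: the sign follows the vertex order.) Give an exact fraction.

Choose coordinates Z = (0, 0), D = (1, 0), F = (0, 1), B = (1, 4).
1. L lies on line DB with DL:LB = -4:3 ⇒ L = (1, 16)
2. H lies on line BZ with BH:HZ = 5:4 ⇒ H = (4/9, 16/9)
2·[FHB] = 5/9, 2·[BHL] = -20/3
[FHB]:[BHL] = 5/9:-20/3 = -1/12

[FHB]:[BHL] = -1/12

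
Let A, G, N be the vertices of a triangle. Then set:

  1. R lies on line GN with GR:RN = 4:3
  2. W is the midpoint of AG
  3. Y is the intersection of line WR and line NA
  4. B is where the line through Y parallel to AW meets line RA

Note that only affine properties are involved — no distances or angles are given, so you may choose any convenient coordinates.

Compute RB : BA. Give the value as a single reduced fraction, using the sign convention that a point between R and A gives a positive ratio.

Work in coordinates with A = (0, 0), G = (1, 0), N = (0, 1).
1. R lies on line GN with GR:RN = 4:3 ⇒ R = (3/7, 4/7)
2. W is the midpoint of AG ⇒ W = (1/2, 0)
3. Y is the intersection of line WR and line NA ⇒ Y = (0, 4)
4. B is where the line through Y parallel to AW meets line RA ⇒ B = (3, 4)
B = R + t·(A−R) with t = -6, so RB:BA = t:(1−t) = -6:7

RB:BA = -6/7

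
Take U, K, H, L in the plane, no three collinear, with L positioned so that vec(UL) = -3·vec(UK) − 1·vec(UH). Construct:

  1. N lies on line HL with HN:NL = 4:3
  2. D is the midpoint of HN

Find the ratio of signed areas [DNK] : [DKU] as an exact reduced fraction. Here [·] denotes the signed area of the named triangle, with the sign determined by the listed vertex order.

Assign U = (0, 0), K = (1, 0), H = (0, 1), L = (-3, -1) — the answer is frame-independent, so this choice is without loss of generality.
1. N lies on line HL with HN:NL = 4:3 ⇒ N = (-12/7, -1/7)
2. D is the midpoint of HN ⇒ D = (-6/7, 3/7)
2·[DNK] = 10/7, 2·[DKU] = -3/7
[DNK]:[DKU] = 10/7:-3/7 = -10/3

[DNK]:[DKU] = -10/3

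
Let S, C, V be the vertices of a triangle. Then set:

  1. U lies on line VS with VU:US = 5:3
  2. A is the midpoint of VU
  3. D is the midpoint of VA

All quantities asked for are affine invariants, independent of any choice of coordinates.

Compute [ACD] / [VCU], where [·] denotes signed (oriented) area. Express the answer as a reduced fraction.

[ACD]:[VCU] = -1/4

Choose coordinates S = (0, 0), C = (1, 0), V = (0, 1).
1. U lies on line VS with VU:US = 5:3 ⇒ U = (0, 3/8)
2. A is the midpoint of VU ⇒ A = (0, 11/16)
3. D is the midpoint of VA ⇒ D = (0, 27/32)
2·[ACD] = 5/32, 2·[VCU] = -5/8
[ACD]:[VCU] = 5/32:-5/8 = -1/4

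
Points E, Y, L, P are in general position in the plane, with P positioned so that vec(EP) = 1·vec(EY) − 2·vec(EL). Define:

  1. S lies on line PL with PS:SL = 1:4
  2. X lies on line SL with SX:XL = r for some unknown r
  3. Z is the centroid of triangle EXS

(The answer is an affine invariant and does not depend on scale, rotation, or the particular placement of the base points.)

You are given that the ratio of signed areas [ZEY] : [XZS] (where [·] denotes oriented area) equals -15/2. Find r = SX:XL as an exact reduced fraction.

r = 1/2

Choose coordinates E = (0, 0), Y = (1, 0), L = (0, 1), P = (1, -2).
1. S lies on line PL with PS:SL = 1:4 ⇒ S = (4/5, -7/5)
2. With SX:XL = r, write λ = r/(r+1) so X = S + λ·(L−S); X is affine-linear in λ
3. Z is the centroid of triangle EXS ⇒ Z is an affine combination of earlier points and hence also affine-linear in λ
Every point depending on X is an affine combination of X and λ-independent points, so each such coordinate is linear in λ; the λ² term in each signed area is a multiple of (L−S)×(L−S) = 0, so 2·[ZEY] and 2·[XZS] are each linear in λ. Evaluating at λ=0 and λ=1:
  2·[ZEY] = 4/5·λ − 14/15,   2·[XZS] = 4/15·λ
So [ZEY]:[XZS] = (4/5·λ − 14/15) / (4/15·λ). Setting this equal to -15/2:
  4/5·λ − 14/15 = -15/2·(4/15·λ)  ⇒  λ = 1/3
Then r = λ/(1−λ) = (1/3)/(2/3) = 1/2. Check: with r = 1/2, X = (8/15, -3/5) and [ZEY]:[XZS] = -15/2 as required.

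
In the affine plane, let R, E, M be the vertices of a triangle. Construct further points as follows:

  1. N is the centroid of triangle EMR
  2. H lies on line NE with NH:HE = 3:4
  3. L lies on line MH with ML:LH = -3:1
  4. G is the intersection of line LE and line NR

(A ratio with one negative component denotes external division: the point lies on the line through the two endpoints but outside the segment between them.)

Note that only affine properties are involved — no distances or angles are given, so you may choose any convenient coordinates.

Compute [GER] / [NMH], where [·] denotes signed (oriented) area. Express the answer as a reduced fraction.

Assign R = (0, 0), E = (1, 0), M = (0, 1) — the answer is frame-independent, so this choice is without loss of generality.
1. N is the centroid of triangle EMR ⇒ N = (1/3, 1/3)
2. H lies on line NE with NH:HE = 3:4 ⇒ H = (13/21, 4/21)
3. L lies on line MH with ML:LH = -3:1 ⇒ L = (13/14, -3/14)
4. G is the intersection of line LE and line NR ⇒ G = (3/2, 3/2)
2·[GER] = -3/2, 2·[NMH] = -1/7
[GER]:[NMH] = -3/2:-1/7 = 21/2

[GER]:[NMH] = 21/2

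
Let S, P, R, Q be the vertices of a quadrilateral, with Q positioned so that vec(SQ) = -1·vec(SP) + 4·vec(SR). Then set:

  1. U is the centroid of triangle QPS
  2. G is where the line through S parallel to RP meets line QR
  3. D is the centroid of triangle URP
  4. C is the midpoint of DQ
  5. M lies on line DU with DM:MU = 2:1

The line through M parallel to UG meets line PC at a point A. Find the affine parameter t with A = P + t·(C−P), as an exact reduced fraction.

Set S = (0, 0), P = (1, 0), R = (0, 1), Q = (-1, 4); any affine frame gives the same invariant.
1. U is the centroid of triangle QPS ⇒ U = (0, 4/3)
2. G is where the line through S parallel to RP meets line QR ⇒ G = (1/2, -1/2)
3. D is the centroid of triangle URP ⇒ D = (1/3, 7/9)
4. C is the midpoint of DQ ⇒ C = (-1/3, 43/18)
5. M lies on line DU with DM:MU = 2:1 ⇒ M = (1/9, 31/27)
through M parallel to UG: direction (1/2, -11/6); meets PC at A = (-17/135, 817/405)
A = P + t·(C−P) with t = 38/45

t = 38/45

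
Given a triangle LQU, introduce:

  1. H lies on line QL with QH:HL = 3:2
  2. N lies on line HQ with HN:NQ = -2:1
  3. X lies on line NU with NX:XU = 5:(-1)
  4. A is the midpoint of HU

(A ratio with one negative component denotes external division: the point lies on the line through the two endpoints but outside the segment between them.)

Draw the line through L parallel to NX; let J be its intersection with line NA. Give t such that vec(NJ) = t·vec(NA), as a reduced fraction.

t = 8/3

Assign L = (0, 0), Q = (1, 0), U = (0, 1) — the answer is frame-independent, so this choice is without loss of generality.
1. H lies on line QL with QH:HL = 3:2 ⇒ H = (2/5, 0)
2. N lies on line HQ with HN:NQ = -2:1 ⇒ N = (8/5, 0)
3. X lies on line NU with NX:XU = 5:(-1) ⇒ X = (-2/5, 5/4)
4. A is the midpoint of HU ⇒ A = (1/5, 1/2)
through L parallel to NX: direction (-2, 5/4); meets NA at J = (-32/15, 4/3)
J = N + t·(A−N) with t = 8/3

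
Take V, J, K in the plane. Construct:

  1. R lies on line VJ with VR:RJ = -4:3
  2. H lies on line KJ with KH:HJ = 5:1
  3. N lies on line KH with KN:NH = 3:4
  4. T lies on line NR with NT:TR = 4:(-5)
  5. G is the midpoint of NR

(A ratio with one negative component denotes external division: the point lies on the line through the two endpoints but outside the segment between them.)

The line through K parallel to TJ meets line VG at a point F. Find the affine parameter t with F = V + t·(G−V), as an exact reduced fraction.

t = 142/111

Assign V = (0, 0), J = (1, 0), K = (0, 1) — the answer is frame-independent, so this choice is without loss of generality.
1. R lies on line VJ with VR:RJ = -4:3 ⇒ R = (4, 0)
2. H lies on line KJ with KH:HJ = 5:1 ⇒ H = (5/6, 1/6)
3. N lies on line KH with KN:NH = 3:4 ⇒ N = (5/14, 9/14)
4. T lies on line NR with NT:TR = 4:(-5) ⇒ T = (-199/14, 45/14)
5. G is the midpoint of NR ⇒ G = (61/28, 9/28)
through K parallel to TJ: direction (213/14, -45/14); meets VG at F = (4331/1554, 213/518)
F = V + t·(G−V) with t = 142/111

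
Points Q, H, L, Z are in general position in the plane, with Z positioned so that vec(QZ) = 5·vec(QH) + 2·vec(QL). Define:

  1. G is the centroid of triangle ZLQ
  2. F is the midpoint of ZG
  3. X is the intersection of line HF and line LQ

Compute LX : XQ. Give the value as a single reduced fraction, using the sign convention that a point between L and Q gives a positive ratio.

Assign Q = (0, 0), H = (1, 0), L = (0, 1), Z = (5, 2) — the answer is frame-independent, so this choice is without loss of generality.
1. G is the centroid of triangle ZLQ ⇒ G = (5/3, 1)
2. F is the midpoint of ZG ⇒ F = (10/3, 3/2)
3. X is the intersection of line HF and line LQ ⇒ X = (0, -9/14)
X = L + t·(Q−L) with t = 23/14, so LX:XQ = t:(1−t) = 23/14:-9/14

LX:XQ = -23/9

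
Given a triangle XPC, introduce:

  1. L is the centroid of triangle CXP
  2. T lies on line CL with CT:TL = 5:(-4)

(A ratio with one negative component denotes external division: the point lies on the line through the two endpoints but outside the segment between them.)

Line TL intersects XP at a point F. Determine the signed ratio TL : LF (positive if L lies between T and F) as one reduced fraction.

Set X = (0, 0), P = (1, 0), C = (0, 1); any affine frame gives the same invariant.
1. L is the centroid of triangle CXP ⇒ L = (1/3, 1/3)
2. T lies on line CL with CT:TL = 5:(-4) ⇒ T = (5/3, -7/3)
line TL meets XP at F = (1/2, 0)
L = T + t·(F−T) with t = 8/7, so TL:LF = 8/7:-1/7

TL:LF = -8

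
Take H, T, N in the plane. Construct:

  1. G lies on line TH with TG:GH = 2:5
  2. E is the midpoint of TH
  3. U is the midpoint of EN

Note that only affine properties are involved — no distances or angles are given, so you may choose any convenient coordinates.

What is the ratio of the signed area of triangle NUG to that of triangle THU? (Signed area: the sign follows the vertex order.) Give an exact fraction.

Work in coordinates with H = (0, 0), T = (1, 0), N = (0, 1).
1. G lies on line TH with TG:GH = 2:5 ⇒ G = (5/7, 0)
2. E is the midpoint of TH ⇒ E = (1/2, 0)
3. U is the midpoint of EN ⇒ U = (1/4, 1/2)
2·[NUG] = 3/28, 2·[THU] = -1/2
[NUG]:[THU] = 3/28:-1/2 = -3/14

[NUG]:[THU] = -3/14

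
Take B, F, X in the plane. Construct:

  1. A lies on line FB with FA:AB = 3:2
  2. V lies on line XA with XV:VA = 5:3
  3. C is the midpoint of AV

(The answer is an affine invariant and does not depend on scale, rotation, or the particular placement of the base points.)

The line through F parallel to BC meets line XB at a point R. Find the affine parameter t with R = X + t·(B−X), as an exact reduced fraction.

t = 41/26

Assign B = (0, 0), F = (1, 0), X = (0, 1) — the answer is frame-independent, so this choice is without loss of generality.
1. A lies on line FB with FA:AB = 3:2 ⇒ A = (2/5, 0)
2. V lies on line XA with XV:VA = 5:3 ⇒ V = (1/4, 3/8)
3. C is the midpoint of AV ⇒ C = (13/40, 3/16)
through F parallel to BC: direction (13/40, 3/16); meets XB at R = (0, -15/26)
R = X + t·(B−X) with t = 41/26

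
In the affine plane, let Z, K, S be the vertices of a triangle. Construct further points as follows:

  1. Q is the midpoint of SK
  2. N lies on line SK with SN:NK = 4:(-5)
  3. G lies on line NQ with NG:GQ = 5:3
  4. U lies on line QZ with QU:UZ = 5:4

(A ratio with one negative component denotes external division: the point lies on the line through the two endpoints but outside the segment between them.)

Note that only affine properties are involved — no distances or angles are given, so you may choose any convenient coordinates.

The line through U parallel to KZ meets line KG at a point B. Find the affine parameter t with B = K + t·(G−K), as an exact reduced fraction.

t = 32/315

Assign Z = (0, 0), K = (1, 0), S = (0, 1) — the answer is frame-independent, so this choice is without loss of generality.
1. Q is the midpoint of SK ⇒ Q = (1/2, 1/2)
2. N lies on line SK with SN:NK = 4:(-5) ⇒ N = (-4, 5)
3. G lies on line NQ with NG:GQ = 5:3 ⇒ G = (-19/16, 35/16)
4. U lies on line QZ with QU:UZ = 5:4 ⇒ U = (2/9, 2/9)
through U parallel to KZ: direction (-1, 0); meets KG at B = (7/9, 2/9)
B = K + t·(G−K) with t = 32/315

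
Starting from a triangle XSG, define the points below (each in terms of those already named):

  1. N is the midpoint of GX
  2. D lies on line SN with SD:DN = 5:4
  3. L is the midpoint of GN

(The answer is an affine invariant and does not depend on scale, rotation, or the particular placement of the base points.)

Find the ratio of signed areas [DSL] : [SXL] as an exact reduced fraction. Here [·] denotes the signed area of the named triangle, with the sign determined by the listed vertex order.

[DSL]:[SXL] = -5/27

Assign X = (0, 0), S = (1, 0), G = (0, 1) — the answer is frame-independent, so this choice is without loss of generality.
1. N is the midpoint of GX ⇒ N = (0, 1/2)
2. D lies on line SN with SD:DN = 5:4 ⇒ D = (4/9, 5/18)
3. L is the midpoint of GN ⇒ L = (0, 3/4)
2·[DSL] = 5/36, 2·[SXL] = -3/4
[DSL]:[SXL] = 5/36:-3/4 = -5/27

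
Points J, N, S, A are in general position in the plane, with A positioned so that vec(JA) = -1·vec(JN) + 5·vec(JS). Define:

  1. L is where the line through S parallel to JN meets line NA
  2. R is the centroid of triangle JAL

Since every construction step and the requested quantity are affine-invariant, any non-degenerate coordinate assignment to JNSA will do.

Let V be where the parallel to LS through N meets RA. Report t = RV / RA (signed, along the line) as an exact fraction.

Work in coordinates with J = (0, 0), N = (1, 0), S = (0, 1), A = (-1, 5).
1. L is where the line through S parallel to JN meets line NA ⇒ L = (3/5, 1)
2. R is the centroid of triangle JAL ⇒ R = (-2/15, 2)
through N parallel to LS: direction (-3/5, 0); meets RA at V = (4/9, 0)
V = R + t·(A−R) with t = -2/3

t = -2/3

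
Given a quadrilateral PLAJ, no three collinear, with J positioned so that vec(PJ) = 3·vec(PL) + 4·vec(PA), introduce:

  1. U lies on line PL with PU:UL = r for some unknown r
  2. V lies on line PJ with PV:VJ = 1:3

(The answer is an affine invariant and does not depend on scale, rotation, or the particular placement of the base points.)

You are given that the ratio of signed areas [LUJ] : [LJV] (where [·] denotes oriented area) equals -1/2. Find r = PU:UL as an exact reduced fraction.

r = 5/3

Set P = (0, 0), L = (1, 0), A = (0, 1), J = (3, 4); any affine frame gives the same invariant.
1. With PU:UL = r, write λ = r/(r+1) so U = P + λ·(L−P); U is affine-linear in λ
2. V lies on line PJ with PV:VJ = 1:3 ⇒ V = (3/4, 1)
Every point depending on U is an affine combination of U and λ-independent points, so each such coordinate is linear in λ; the λ² term in each signed area is a multiple of (L−P)×(L−P) = 0, so 2·[LUJ] and 2·[LJV] are each linear in λ. Evaluating at λ=0 and λ=1:
  2·[LUJ] = 4·λ − 4,   2·[LJV] = 3
So [LUJ]:[LJV] = (4·λ − 4) / (3). Setting this equal to -1/2:
  4·λ − 4 = -1/2·(3)  ⇒  λ = 5/8
Then r = λ/(1−λ) = (5/8)/(3/8) = 5/3. Check: with r = 5/3, U = (5/8, 0) and [LUJ]:[LJV] = -1/2 as required.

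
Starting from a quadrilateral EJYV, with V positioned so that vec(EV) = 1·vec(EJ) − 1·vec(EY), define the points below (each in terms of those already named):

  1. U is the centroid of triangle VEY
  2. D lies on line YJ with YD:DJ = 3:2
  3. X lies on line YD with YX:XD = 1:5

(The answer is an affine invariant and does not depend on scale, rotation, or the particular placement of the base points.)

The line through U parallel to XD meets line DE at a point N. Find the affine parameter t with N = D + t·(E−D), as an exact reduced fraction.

Assign E = (0, 0), J = (1, 0), Y = (0, 1), V = (1, -1) — the answer is frame-independent, so this choice is without loss of generality.
1. U is the centroid of triangle VEY ⇒ U = (1/3, 0)
2. D lies on line YJ with YD:DJ = 3:2 ⇒ D = (3/5, 2/5)
3. X lies on line YD with YX:XD = 1:5 ⇒ X = (1/10, 9/10)
through U parallel to XD: direction (1/2, -1/2); meets DE at N = (1/5, 2/15)
N = D + t·(E−D) with t = 2/3

t = 2/3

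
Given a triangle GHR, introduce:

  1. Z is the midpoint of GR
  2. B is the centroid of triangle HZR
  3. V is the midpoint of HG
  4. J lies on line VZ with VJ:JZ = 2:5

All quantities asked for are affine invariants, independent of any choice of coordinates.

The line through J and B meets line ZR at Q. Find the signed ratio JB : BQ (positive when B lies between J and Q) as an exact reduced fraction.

Choose coordinates G = (0, 0), H = (1, 0), R = (0, 1).
1. Z is the midpoint of GR ⇒ Z = (0, 1/2)
2. B is the centroid of triangle HZR ⇒ B = (1/3, 1/2)
3. V is the midpoint of HG ⇒ V = (1/2, 0)
4. J lies on line VZ with VJ:JZ = 2:5 ⇒ J = (5/14, 1/7)
line JB meets ZR at Q = (0, 11/2)
B = J + t·(Q−J) with t = 1/15, so JB:BQ = 1/15:14/15

JB:BQ = 1/14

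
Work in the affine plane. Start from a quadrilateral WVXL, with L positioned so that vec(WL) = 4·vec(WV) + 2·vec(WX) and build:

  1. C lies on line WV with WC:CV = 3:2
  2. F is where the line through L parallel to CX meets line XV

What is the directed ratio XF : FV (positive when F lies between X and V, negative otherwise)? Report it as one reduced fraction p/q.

XF:FV = -23/21

Choose coordinates W = (0, 0), V = (1, 0), X = (0, 1), L = (4, 2).
1. C lies on line WV with WC:CV = 3:2 ⇒ C = (3/5, 0)
2. F is where the line through L parallel to CX meets line XV ⇒ F = (23/2, -21/2)
F = X + t·(V−X) with t = 23/2, so XF:FV = t:(1−t) = 23/2:-21/2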